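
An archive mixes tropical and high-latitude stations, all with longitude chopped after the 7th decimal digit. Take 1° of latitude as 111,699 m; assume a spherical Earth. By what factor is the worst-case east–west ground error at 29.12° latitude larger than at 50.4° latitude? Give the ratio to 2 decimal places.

Truncating at 7 decimal places can drop up to a full unit in the last place, so the longitude may be off by as much as 1e-07°.
At 29.12°: 1e-07° × 111699 × cos 29.12° = 1e-07 × 111699 × 0.8736 ≈ 0.0097581 m.
Error at 50.4° = 1e-07° × 111699 × cos 50.4° ≈ 0.01117 × 0.6374 = 0.00712 m.
Ratio: 0.0097581 / 0.00712 = cos 29.12° / cos 50.4° ≈ 1.3705.

1.37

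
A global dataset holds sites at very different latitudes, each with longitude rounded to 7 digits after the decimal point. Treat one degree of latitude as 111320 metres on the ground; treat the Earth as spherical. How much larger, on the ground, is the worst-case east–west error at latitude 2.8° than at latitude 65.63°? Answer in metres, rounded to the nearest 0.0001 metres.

Rounding to 7 decimal places leaves the longitude within ±5e-08° of the true value.
Error at 2.8° = 5e-08° × 111320 × cos 2.8° ≈ 0.005566 × 0.9988 = 0.0055594 m.
Error at 65.63° = 5e-08° × 111320 × cos 65.63° ≈ 0.005566 × 0.4126 = 0.0022967 m.
So the lower-latitude error exceeds the higher by 0.0055594 − 0.0022967 = 0.0032627 m.

0.0033 metres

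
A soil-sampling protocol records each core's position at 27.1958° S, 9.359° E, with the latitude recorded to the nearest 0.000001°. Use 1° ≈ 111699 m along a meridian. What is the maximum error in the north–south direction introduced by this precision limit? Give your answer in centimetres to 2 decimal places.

Rounding to 6 decimal places leaves the latitude within ±5e-07° of the true value.
So the N–S error is at most 5e-07 × 111699 = 0.0558495 m.
That is 0.0558495 m = 5.5849 cm.

5.58 centimetres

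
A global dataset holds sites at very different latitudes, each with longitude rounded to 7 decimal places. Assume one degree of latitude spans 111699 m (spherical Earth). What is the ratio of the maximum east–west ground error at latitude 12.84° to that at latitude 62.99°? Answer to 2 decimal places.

2.15

Rounding to 7 decimal places leaves the longitude within ±5e-08° of the true value.
Error at 12.84° = 5e-08° × 111699 × cos 12.84° ≈ 0.0055849 × 0.9750 = 0.0054453 m.
At 62.99°: 5e-08° × 111699 × cos 62.99° = 5e-08 × 111699 × 0.4541 ≈ 0.0025364 m.
Ratio: 0.0054453 / 0.0025364 = cos 12.84° / cos 62.99° ≈ 2.1469.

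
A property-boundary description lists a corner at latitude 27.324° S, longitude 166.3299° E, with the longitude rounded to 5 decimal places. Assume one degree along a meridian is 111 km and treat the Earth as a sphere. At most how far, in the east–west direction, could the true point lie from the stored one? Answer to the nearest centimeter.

Rounding to 5 decimal places leaves the longitude within ±5e-06° of the true value.
One degree of longitude at 27.324° is 111000 × cos 27.324° ≈ 111000 × 0.8884 = 98615.2 m.
Maximum E–W displacement: 5e-06 × 98615.2 = 0.493076 m.
That is 0.493076 m = 49.308 cm.

49 centimeters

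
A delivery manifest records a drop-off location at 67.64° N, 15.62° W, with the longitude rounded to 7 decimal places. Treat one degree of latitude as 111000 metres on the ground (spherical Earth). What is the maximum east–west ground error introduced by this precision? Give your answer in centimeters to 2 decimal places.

0.21 centimeters

Rounding to 7 decimal places leaves the longitude within ±5e-08° of the true value.
One degree of longitude at 67.64° is 111000 × cos 67.64° ≈ 111000 × 0.3804 = 42227.2 m.
East–west error: 5e-08° × 42227.2 m/° ≈ 0.00211136 m.
That is 0.00211136 m = 0.21114 cm.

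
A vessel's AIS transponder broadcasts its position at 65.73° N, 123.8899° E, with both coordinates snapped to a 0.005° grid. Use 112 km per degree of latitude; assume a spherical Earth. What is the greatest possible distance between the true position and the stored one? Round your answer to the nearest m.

303 m

With a 0.005° grid the true value lies within half a step, ±0.005°/2 = ±0.0025°, of the stored one.
Latitude error → 0.0025 × 112000 = 280 m along the meridian.
Longitude error → 0.0025 × 112000 × cos 65.73° = 0.0025 × 112000 × 0.4110 ≈ 115.09 m.
Combining orthogonally: (280² + 115.09²)^½ ≈ 302.731 m.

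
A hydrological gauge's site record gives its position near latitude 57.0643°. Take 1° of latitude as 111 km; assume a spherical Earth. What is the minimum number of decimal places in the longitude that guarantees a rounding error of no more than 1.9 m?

At 57.0643° one degree of longitude covers 111000 × cos 57.0643° ≈ 111000 × 0.5437 ≈ 60350.4 m.
With N decimal places the half-ulp bound is 0.5·10⁻ᴺ°, or 0.5·10⁻ᴺ × 60350.4 m on the ground.
Need 0.5 × 60350.4 × 10⁻ᴺ ≤ 1.9 → 10⁻ᴺ ≤ 6.297e-05, so N ≥ 4.20.
So 5 decimal places suffice (0.302 m); 4 would allow up to 3.02 m.

5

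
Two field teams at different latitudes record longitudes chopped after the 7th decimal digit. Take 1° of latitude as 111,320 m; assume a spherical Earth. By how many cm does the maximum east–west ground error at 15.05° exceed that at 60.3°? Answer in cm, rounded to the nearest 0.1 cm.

0.5 cm

Truncating at 7 decimal places can drop up to a full unit in the last place, so the longitude may be off by as much as 1e-07°.
At 15.05°: 1e-07° × 111320 × cos 15.05° = 1e-07 × 111320 × 0.9657 ≈ 0.01075 m.
At 60.3°: 1e-07° × 111320 × cos 60.3° = 1e-07 × 111320 × 0.4955 ≈ 0.0055154 m.
So the lower-latitude error exceeds the higher by 0.01075 − 0.0055154 = 0.0052347 m.
That is 0.00523472 m = 0.52347 cm.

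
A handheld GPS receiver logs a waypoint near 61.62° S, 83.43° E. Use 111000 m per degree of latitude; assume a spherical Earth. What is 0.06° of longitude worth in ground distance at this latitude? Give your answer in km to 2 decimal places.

One degree of longitude here spans 111000 × cos 61.62° = 111000 × 0.4753 ≈ 52760.2 m; 0.06° of that is 3165.61 m.
That is 3165.61 m = 3.1656 km.

3.17 km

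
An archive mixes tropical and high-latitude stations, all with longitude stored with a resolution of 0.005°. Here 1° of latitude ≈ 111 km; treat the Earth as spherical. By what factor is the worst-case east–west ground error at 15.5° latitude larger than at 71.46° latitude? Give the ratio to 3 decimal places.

3.031

With a 0.005° grid the true value lies within half a step, ±0.005°/2 = ±0.0025°, of the stored one.
At 15.5°: 0.0025° × 111000 × cos 15.5° = 0.0025 × 111000 × 0.9636 ≈ 267.41 m.
Error at 71.46° = 0.0025° × 111000 × cos 71.46° ≈ 277.5 × 0.3180 = 88.236 m.
The ratio reduces to cos 15.5° / cos 71.46° = 0.9636/0.3180 ≈ 3.0306.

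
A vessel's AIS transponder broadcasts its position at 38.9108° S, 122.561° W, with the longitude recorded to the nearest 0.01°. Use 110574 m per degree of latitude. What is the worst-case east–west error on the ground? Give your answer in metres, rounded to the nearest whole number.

Rounding to 2 decimal places leaves the longitude within ±0.005° of the true value.
One degree of longitude at 38.9108° is 110574 × cos 38.9108° ≈ 110574 × 0.7781 = 86040.4 m.
So at most 0.005° × 86040.4 ≈ 430.202 m east–west.

430 metres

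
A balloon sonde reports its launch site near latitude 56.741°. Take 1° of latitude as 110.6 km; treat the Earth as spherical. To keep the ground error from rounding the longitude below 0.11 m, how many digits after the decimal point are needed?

6 decimal places

At 56.741° one degree of longitude covers 110600 × cos 56.741° ≈ 110600 × 0.5484 ≈ 60655.8 m.
With N decimal places the half-ulp bound is 0.5·10⁻ᴺ°, or 0.5·10⁻ᴺ × 60655.8 m on the ground.
Setting 30327.9 × 10⁻ᴺ ≤ 0.11 gives 10ᴺ ≥ 2.757e+05, i.e. N ≥ 5.44.
At 5 places the error can reach 0.303 m, but 6 places keeps it to 0.0303 m.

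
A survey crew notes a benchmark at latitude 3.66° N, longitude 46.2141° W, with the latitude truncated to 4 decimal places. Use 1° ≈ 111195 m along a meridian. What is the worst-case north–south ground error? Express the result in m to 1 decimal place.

11.1 m

Truncating at 4 decimal places can drop up to a full unit in the last place, so the latitude may be off by as much as 0.0001°.
So the N–S error is at most 0.0001 × 111195 = 11.1195 m.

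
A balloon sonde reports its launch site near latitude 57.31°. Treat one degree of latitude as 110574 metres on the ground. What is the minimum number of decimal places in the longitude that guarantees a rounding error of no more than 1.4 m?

At 57.31° one degree of longitude covers 110574 × cos 57.31° ≈ 110574 × 0.5401 ≈ 59720.3 m.
N decimal places → at most half a unit in the last place, 0.5 × 10⁻ᴺ° = 59720.3/2 × 10⁻ᴺ m.
Setting 29860.1 × 10⁻ᴺ ≤ 1.4 gives 10ᴺ ≥ 2.133e+04, i.e. N ≥ 4.33.
N = 4 would give 2.99 m (too coarse); N = 5 gives 0.299 m ≤ 1.4 m.

5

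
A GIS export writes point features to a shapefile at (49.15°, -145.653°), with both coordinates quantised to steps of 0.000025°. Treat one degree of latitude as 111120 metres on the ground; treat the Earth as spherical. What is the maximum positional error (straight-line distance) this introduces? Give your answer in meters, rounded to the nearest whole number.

2 meters

With a 0.000025° grid the true value lies within half a step, ±0.000025°/2 = ±1.25e-05°, of the stored one.
North–south component: 1.25e-05° × 111120 = 1.389 m.
Longitude error → 1.25e-05 × 111120 × cos 49.15° = 1.25e-05 × 111120 × 0.6541 ≈ 0.908518 m.
The two errors are perpendicular, so the maximum displacement is √(1.389² + 0.908518²) ≈ 1.65974 m.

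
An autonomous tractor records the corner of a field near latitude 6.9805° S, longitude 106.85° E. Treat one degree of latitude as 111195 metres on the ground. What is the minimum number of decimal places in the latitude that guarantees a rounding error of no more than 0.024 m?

7 decimal places

One degree of latitude covers 111195 m.
With N decimal places the half-ulp bound is 0.5·10⁻ᴺ°, or 0.5·10⁻ᴺ × 111195 m on the ground.
Need 0.5 × 111195 × 10⁻ᴺ ≤ 0.024 → 10⁻ᴺ ≤ 4.317e-07, so N ≥ 6.36.
So 7 decimal places suffice (0.00556 m); 6 would allow up to 0.0556 m.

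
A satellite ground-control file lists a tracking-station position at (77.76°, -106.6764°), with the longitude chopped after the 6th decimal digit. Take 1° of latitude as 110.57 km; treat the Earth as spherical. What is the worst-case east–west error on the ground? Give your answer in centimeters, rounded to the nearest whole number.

Truncating at 6 decimal places can drop up to a full unit in the last place, so the longitude may be off by as much as 1e-06°.
At latitude 77.76° a degree of longitude spans 110570 m × cos 77.76° = 110570 × 0.2120 ≈ 23441.6 m.
East–west error: 1e-06° × 23441.6 m/° ≈ 0.0234416 m.
That is 0.0234416 m = 2.3442 cm.

2 centimeters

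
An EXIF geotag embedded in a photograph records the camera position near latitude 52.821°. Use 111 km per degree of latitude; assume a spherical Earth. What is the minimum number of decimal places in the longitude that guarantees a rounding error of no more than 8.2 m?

At 52.821° one degree of longitude covers 111000 × cos 52.821° ≈ 111000 × 0.6043 ≈ 67078.1 m.
With N decimal places the half-ulp bound is 0.5·10⁻ᴺ°, or 0.5·10⁻ᴺ × 67078.1 m on the ground.
Setting 33539 × 10⁻ᴺ ≤ 8.2 gives 10ᴺ ≥ 4090, i.e. N ≥ 3.61.
So 4 decimal places suffice (3.35 m); 3 would allow up to 33.5 m.

4 decimal places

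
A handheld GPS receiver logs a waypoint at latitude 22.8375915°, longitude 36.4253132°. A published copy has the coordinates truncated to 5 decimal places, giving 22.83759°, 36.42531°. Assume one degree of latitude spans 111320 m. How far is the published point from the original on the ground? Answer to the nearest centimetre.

37 centimetres

The latitude changed by +0.0000015° and the longitude by +0.0000032°.
N–S: 0.0000015° × 111320 m/° = 0.16698 m.
E–W at 22.8376°: 0.0000032° × 111320 × cos 22.8376° = 0.0000032 × 111320 × 0.9216 ≈ 0.328299 m.
Distance: √(0.16698² + 0.328299²) ≈ 0.368324 m.
That is 0.368324 m = 36.832 cm.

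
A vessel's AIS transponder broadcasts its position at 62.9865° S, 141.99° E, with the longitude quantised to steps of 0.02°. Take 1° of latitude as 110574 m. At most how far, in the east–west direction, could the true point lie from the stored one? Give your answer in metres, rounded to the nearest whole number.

With a 0.02° grid the true value lies within half a step, ±0.02°/2 = ±0.01°, of the stored one.
At latitude 62.9865° a degree of longitude spans 110574 m × cos 62.9865° = 110574 × 0.4542 ≈ 50222.8 m.
East–west error: 0.01° × 50222.8 m/° ≈ 502.228 m.

502 metres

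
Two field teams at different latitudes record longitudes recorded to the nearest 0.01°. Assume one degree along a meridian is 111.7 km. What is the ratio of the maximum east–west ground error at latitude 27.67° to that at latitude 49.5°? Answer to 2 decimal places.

Rounding to 2 decimal places leaves the longitude within ±0.005° of the true value.
At 27.67°: 0.005° × 111700 × cos 27.67° = 0.005 × 111700 × 0.8856 ≈ 494.63 m.
Error at 49.5° = 0.005° × 111700 × cos 49.5° ≈ 558.5 × 0.6494 = 362.72 m.
Ratio: 494.63 / 362.72 = cos 27.67° / cos 49.5° ≈ 1.3637.

1.36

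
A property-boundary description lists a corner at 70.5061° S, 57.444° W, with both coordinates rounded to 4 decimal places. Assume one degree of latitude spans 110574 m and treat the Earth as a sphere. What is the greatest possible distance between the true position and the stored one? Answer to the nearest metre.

6 metres

Rounding to 4 decimal places leaves each coordinate within ±5e-05° of the true value.
North–south component: 5e-05° × 110574 = 5.5287 m.
Longitude error → 5e-05 × 110574 × cos 70.5061° = 5e-05 × 110574 × 0.3337 ≈ 1.84496 m.
Combining orthogonally: (5.5287² + 1.84496²)^½ ≈ 5.82841 m.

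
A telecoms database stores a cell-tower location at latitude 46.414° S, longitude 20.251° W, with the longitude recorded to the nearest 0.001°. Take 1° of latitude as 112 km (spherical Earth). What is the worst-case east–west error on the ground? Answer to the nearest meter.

39 meters

Rounding to 3 decimal places leaves the longitude within ±0.0005° of the true value.
At latitude 46.414° a degree of longitude spans 112000 m × cos 46.414° = 112000 × 0.6894 ≈ 77217.6 m.
East–west error: 0.0005° × 77217.6 m/° ≈ 38.6088 m.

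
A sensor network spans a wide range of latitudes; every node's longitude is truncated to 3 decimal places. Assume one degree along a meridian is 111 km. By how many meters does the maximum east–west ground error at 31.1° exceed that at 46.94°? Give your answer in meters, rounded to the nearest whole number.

Truncating at 3 decimal places can drop up to a full unit in the last place, so the longitude may be off by as much as 0.001°.
At 31.1°: 0.001° × 111000 × cos 31.1° = 0.001 × 111000 × 0.8563 ≈ 95.046 m.
Error at 46.94° = 0.001° × 111000 × cos 46.94° ≈ 111 × 0.6828 = 75.787 m.
Difference: 95.046 − 75.787 = 19.259 m.

19 meters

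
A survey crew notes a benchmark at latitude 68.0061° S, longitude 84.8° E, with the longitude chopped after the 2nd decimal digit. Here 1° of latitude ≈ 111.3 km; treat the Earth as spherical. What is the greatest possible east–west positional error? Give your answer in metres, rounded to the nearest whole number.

417 metres

Truncating at 2 decimal places can drop up to a full unit in the last place, so the longitude may be off by as much as 0.01°.
At latitude 68.0061° a degree of longitude spans 111300 m × cos 68.0061° = 111300 × 0.3745 ≈ 41682.7 m.
Maximum E–W displacement: 0.01 × 41682.7 = 416.827 m.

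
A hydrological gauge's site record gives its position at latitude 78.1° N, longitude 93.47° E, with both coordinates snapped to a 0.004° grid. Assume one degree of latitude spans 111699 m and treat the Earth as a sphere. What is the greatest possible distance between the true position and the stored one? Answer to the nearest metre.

With a 0.004° grid the true value lies within half a step, ±0.004°/2 = ±0.002°, of the stored one.
Latitude error → 0.002 × 111699 = 223.398 m along the meridian.
E–W at 78.1°: 0.002° × 111699 × cos 78.1° = 0.002 × 111699 × 0.2062 ≈ 46.0656 m.
The two errors are perpendicular, so the maximum displacement is √(223.398² + 46.0656²) ≈ 228.098 m.

228 metres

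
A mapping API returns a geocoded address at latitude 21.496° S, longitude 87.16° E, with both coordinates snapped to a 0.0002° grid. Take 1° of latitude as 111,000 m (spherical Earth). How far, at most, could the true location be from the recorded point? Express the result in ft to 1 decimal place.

With a 0.0002° grid the true value lies within half a step, ±0.0002°/2 = ±0.0001°, of the stored one.
Latitude error → 0.0001 × 111000 = 11.1 m along the meridian.
Longitude error → 0.0001 × 111000 × cos 21.496° = 0.0001 × 111000 × 0.9304 ≈ 10.3279 m.
Worst case both components are at the extreme and orthogonal: √(11.1² + 10.3279²) ≈ 15.1617 m.
Converting: 15.1617 m × 3.2808 ft/m ≈ 49.743 ft.

49.7 ft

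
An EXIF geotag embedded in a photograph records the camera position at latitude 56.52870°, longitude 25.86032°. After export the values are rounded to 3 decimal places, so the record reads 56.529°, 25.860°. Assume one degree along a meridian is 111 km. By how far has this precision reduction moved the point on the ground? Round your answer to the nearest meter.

Δlat = 56.52870 − 56.529 = -0.00030°; Δlon = 25.86032 − 25.860 = +0.00032°.
North–south shift: -0.00030 × 111000 = -33.3 m.
E–W at 56.529°: 0.00032° × 111000 × cos 56.529° = 0.00032 × 111000 × 0.5515 ≈ 19.5898 m.
Hypotenuse of the two orthogonal shifts: √(33.3² + 19.5898²) = 38.6348 m.

39 meters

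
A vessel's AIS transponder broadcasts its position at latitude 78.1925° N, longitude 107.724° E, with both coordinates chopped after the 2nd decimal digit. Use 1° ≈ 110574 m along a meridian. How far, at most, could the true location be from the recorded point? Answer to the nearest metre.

Truncating at 2 decimal places can drop up to a full unit in the last place, so each coordinate may be off by as much as 0.01°.
North–south component: 0.01° × 110574 = 1105.74 m.
Longitude error → 0.01 × 110574 × cos 78.1925° = 0.01 × 110574 × 0.2046 ≈ 226.261 m.
The two errors are perpendicular, so the maximum displacement is √(1105.74² + 226.261²) ≈ 1128.65 m.

1129 metres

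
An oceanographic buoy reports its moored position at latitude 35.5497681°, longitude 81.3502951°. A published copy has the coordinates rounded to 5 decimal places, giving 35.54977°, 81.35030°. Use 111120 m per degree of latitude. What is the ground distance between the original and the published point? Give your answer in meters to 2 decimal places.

Δlat = 35.5497681 − 35.54977 = -0.0000019°; Δlon = 81.3502951 − 81.35030 = -0.0000049°.
N–S: -0.0000019° × 111120 m/° = -0.211128 m.
E–W at 35.5498°: -0.0000049° × 111120 × cos 35.5498° = -0.0000049 × 111120 × 0.8136 ≈ -0.443001 m.
Combined displacement = (0.211128² + 0.443001²)^½ ≈ 0.490739 m.

0.49 meters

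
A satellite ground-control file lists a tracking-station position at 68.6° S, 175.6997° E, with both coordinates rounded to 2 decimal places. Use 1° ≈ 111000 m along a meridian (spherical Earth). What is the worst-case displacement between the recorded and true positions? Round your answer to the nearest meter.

591 meters

Rounding to 2 decimal places leaves each coordinate within ±0.005° of the true value.
N–S: 0.005° × 111000 m/° = 555 m.
E–W at 68.6°: 0.005° × 111000 × cos 68.6° = 0.005 × 111000 × 0.3649 ≈ 202.507 m.
Worst case both components are at the extreme and orthogonal: √(555² + 202.507²) ≈ 590.791 m.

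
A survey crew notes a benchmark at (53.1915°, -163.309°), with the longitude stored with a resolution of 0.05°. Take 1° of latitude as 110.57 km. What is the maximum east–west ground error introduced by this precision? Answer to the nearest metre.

With a 0.05° grid the true value lies within half a step, ±0.05°/2 = ±0.025°, of the stored one.
Parallels shrink by cos φ, so at 53.1915° a degree of longitude is 110570 × 0.5991 ≈ 66247.2 m.
East–west error: 0.025° × 66247.2 m/° ≈ 1656.18 m.

1656 metres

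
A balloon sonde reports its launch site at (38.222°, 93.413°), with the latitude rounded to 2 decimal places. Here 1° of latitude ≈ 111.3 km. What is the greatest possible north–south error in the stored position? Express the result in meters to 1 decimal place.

556.5 meters

Rounding to 2 decimal places leaves the latitude within ±0.005° of the true value.
Along the meridian that is 0.005° × 111300 m/° = 556.5 m.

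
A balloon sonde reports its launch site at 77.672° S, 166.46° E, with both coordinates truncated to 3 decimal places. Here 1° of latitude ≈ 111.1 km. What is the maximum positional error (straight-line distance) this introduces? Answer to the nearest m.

114 m

Truncating at 3 decimal places can drop up to a full unit in the last place, so each coordinate may be off by as much as 0.001°.
N–S: 0.001° × 111100 m/° = 111.1 m.
Longitude error → 0.001 × 111100 × cos 77.672° = 0.001 × 111100 × 0.2135 ≈ 23.7207 m.
Worst case both components are at the extreme and orthogonal: √(111.1² + 23.7207²) ≈ 113.604 m.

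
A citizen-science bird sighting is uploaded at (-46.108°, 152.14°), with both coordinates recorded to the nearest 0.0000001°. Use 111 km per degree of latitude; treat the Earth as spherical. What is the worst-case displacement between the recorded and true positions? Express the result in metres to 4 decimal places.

Rounding to 7 decimal places leaves each coordinate within ±5e-08° of the true value.
North–south component: 5e-08° × 111000 = 0.00555 m.
East–west component at 46.108°: 5e-08° × 111000 × cos 46.108° ≈ 5e-08 × 76956.4 ≈ 0.00384782 m.
The two errors are perpendicular, so the maximum displacement is √(0.00555² + 0.00384782²) ≈ 0.00675339 m.

0.0068 metres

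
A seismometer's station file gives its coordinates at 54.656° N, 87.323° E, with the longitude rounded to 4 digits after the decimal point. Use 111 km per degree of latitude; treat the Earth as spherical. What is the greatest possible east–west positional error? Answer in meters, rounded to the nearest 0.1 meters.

3.2 meters

Rounding to 4 decimal places leaves the longitude within ±5e-05° of the true value.
At latitude 54.656° a degree of longitude spans 111000 m × cos 54.656° = 111000 × 0.5785 ≈ 64211.7 m.
So at most 5e-05° × 64211.7 ≈ 3.21059 m east–west.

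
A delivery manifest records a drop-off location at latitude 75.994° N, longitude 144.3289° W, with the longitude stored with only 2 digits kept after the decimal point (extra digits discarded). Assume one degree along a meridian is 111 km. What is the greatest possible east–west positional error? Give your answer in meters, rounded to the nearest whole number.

269 meters

Truncating at 2 decimal places can drop up to a full unit in the last place, so the longitude may be off by as much as 0.01°.
Parallels shrink by cos φ, so at 75.994° a degree of longitude is 111000 × 0.2420 ≈ 26864.6 m.
Maximum E–W displacement: 0.01 × 26864.6 = 268.646 m.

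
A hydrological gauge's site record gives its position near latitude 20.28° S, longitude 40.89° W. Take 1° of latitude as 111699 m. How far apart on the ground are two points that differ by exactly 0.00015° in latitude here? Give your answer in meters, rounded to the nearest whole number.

Along a meridian 0.00015° is 0.00015 × 111699 = 16.7549 m.

17 meters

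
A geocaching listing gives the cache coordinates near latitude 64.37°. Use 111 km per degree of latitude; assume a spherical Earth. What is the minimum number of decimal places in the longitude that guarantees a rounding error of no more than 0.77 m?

At 64.37° one degree of longitude covers 111000 × cos 64.37° ≈ 111000 × 0.4326 ≈ 48013.9 m.
With N decimal places the half-ulp bound is 0.5·10⁻ᴺ°, or 0.5·10⁻ᴺ × 48013.9 m on the ground.
Setting 24007 × 10⁻ᴺ ≤ 0.77 gives 10ᴺ ≥ 3.118e+04, i.e. N ≥ 4.49.
N = 4 would give 2.4 m (too coarse); N = 5 gives 0.24 m ≤ 0.77 m.

5 decimal places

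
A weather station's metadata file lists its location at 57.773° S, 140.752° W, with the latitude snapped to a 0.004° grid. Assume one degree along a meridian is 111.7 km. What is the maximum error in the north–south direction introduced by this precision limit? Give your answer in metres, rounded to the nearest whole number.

With a 0.004° grid the true value lies within half a step, ±0.004°/2 = ±0.002°, of the stored one.
Along the meridian that is 0.002° × 111700 m/° = 223.4 m.

223 metres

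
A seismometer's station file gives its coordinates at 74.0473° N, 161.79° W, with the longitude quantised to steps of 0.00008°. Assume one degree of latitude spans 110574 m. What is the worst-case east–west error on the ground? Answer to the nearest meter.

1 meters

With a 0.00008° grid the true value lies within half a step, ±0.00008°/2 = ±4e-05°, of the stored one.
Parallels shrink by cos φ, so at 74.0473° a degree of longitude is 110574 × 0.2748 ≈ 30390.6 m.
Maximum E–W displacement: 4e-05 × 30390.6 = 1.21562 m.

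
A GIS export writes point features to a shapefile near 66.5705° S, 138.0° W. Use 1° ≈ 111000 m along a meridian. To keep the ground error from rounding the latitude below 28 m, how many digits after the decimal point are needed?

4 decimal places

One degree of latitude covers 111000 m.
Rounding to N decimal places gives at most 0.5 × 10⁻ᴺ degrees of error, i.e. 0.5 × 10⁻ᴺ × 111000 m.
Need 0.5 × 111000 × 10⁻ᴺ ≤ 28 → 10⁻ᴺ ≤ 5.045e-04, so N ≥ 3.30.
So 4 decimal places suffice (5.55 m); 3 would allow up to 55.5 m.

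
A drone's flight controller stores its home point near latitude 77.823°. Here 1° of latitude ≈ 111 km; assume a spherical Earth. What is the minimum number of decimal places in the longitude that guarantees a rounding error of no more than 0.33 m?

At 77.823° one degree of longitude covers 111000 × cos 77.823° ≈ 111000 × 0.2109 ≈ 23413.5 m.
N decimal places → at most half a unit in the last place, 0.5 × 10⁻ᴺ° = 23413.5/2 × 10⁻ᴺ m.
Setting 11706.7 × 10⁻ᴺ ≤ 0.33 gives 10ᴺ ≥ 3.547e+04, i.e. N ≥ 4.55.
N = 4 would give 1.17 m (too coarse); N = 5 gives 0.117 m ≤ 0.33 m.

5 decimal places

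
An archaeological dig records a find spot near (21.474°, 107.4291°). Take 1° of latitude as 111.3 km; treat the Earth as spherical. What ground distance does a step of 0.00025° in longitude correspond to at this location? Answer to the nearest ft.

0.00025° of longitude at 21.474° is 0.00025 × 111300 × cos 21.474° ≈ 0.00025 × 103574 = 25.8935 m.
Converting: 25.8935 m × 3.2808 ft/m ≈ 84.952 ft.

85 ft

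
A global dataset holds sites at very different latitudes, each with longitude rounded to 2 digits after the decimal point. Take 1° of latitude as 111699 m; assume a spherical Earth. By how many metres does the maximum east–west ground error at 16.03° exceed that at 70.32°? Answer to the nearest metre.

349 metres

Rounding to 2 decimal places leaves the longitude within ±0.005° of the true value.
Error at 16.03° = 0.005° × 111699 × cos 16.03° ≈ 558.5 × 0.9611 = 536.78 m.
Error at 70.32° = 0.005° × 111699 × cos 70.32° ≈ 558.5 × 0.3368 = 188.08 m.
So the lower-latitude error exceeds the higher by 536.78 − 188.08 = 348.7 m.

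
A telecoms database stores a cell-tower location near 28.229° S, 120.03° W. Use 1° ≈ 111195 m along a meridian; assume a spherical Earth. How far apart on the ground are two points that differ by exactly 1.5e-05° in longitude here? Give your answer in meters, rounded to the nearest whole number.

1.5e-05° of longitude at 28.229° is 1.5e-05 × 111195 × cos 28.229° ≈ 1.5e-05 × 97969.9 = 1.46955 m.

1 meters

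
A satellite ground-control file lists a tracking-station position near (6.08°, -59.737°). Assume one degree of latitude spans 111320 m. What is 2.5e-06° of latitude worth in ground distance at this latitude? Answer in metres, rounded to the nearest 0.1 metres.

2.5e-06° × 111320 m/° = 0.2783 m.

0.3 metres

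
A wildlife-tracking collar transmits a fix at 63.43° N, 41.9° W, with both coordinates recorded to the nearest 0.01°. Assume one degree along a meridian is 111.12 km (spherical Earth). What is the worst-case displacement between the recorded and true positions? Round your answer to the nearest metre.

609 metres

Rounding to 2 decimal places leaves each coordinate within ±0.005° of the true value.
North–south component: 0.005° × 111120 = 555.6 m.
Longitude error → 0.005 × 111120 × cos 63.43° = 0.005 × 111120 × 0.4473 ≈ 248.515 m.
Worst case both components are at the extreme and orthogonal: √(555.6² + 248.515²) ≈ 608.647 m.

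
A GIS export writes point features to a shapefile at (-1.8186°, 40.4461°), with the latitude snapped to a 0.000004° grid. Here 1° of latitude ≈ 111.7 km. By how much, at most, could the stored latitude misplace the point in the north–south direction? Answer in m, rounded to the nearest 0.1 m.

0.2 m

With a 0.000004° grid the true value lies within half a step, ±0.000004°/2 = ±2e-06°, of the stored one.
So the N–S error is at most 2e-06 × 111700 = 0.2234 m.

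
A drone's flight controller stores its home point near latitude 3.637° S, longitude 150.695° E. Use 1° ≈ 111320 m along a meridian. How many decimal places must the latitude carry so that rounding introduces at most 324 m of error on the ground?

3

One degree of latitude covers 111320 m.
With N decimal places the half-ulp bound is 0.5·10⁻ᴺ°, or 0.5·10⁻ᴺ × 111320 m on the ground.
Need 0.5 × 111320 × 10⁻ᴺ ≤ 324 → 10⁻ᴺ ≤ 5.821e-03, so N ≥ 2.23.
N = 2 would give 557 m (too coarse); N = 3 gives 55.7 m ≤ 324 m.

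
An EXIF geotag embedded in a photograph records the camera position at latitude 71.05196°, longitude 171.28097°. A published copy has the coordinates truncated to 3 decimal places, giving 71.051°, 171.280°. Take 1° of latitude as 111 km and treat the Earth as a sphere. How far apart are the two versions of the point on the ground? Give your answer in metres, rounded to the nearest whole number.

112 metres

The latitude changed by +0.00096° and the longitude by +0.00097°.
N–S: 0.00096° × 111000 m/° = 106.56 m.
E–W at 71.051°: 0.00097° × 111000 × cos 71.051° = 0.00097 × 111000 × 0.3247 ≈ 34.9633 m.
Hypotenuse of the two orthogonal shifts: √(106.56² + 34.9633²) = 112.149 m.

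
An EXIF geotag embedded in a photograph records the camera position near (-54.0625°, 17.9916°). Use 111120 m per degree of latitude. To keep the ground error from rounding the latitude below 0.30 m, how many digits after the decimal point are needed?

6 decimal places

One degree of latitude covers 111120 m.
N decimal places → at most half a unit in the last place, 0.5 × 10⁻ᴺ° = 111120/2 × 10⁻ᴺ m.
Setting 55560 × 10⁻ᴺ ≤ 0.30 gives 10ᴺ ≥ 1.852e+05, i.e. N ≥ 5.27.
N = 5 would give 0.556 m (too coarse); N = 6 gives 0.0556 m ≤ 0.30 m.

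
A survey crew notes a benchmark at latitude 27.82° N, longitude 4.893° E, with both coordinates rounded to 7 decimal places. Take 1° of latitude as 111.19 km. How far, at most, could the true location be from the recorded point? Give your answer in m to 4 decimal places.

0.0074 m

Rounding to 7 decimal places leaves each coordinate within ±5e-08° of the true value.
N–S: 5e-08° × 111190 m/° = 0.0055595 m.
E–W at 27.82°: 5e-08° × 111190 × cos 27.82° = 5e-08 × 111190 × 0.8844 ≈ 0.00491692 m.
The two errors are perpendicular, so the maximum displacement is √(0.0055595² + 0.00491692²) ≈ 0.00742187 m.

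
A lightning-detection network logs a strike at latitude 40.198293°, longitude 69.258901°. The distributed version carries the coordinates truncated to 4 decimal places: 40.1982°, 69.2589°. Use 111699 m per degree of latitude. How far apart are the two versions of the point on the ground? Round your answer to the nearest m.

10 m

Δlat = 40.198293 − 40.1982 = +0.000093°; Δlon = 69.258901 − 69.2589 = +0.000001°.
N–S: 0.000093° × 111699 m/° = 10.388 m.
E–W at 40.1982°: 0.000001° × 111699 × cos 40.1982° = 0.000001 × 111699 × 0.7638 ≈ 0.0853175 m.
Hypotenuse of the two orthogonal shifts: √(10.388² + 0.0853175²) = 10.3884 m.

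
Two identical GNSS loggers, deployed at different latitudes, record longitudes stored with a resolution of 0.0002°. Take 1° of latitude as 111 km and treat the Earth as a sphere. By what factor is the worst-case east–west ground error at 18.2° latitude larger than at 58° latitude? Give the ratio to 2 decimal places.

With a 0.0002° grid the true value lies within half a step, ±0.0002°/2 = ±0.0001°, of the stored one.
At 18.2°: 0.0001° × 111000 × cos 18.2° = 0.0001 × 111000 × 0.9500 ≈ 10.545 m.
At 58°: 0.0001° × 111000 × cos 58° = 0.0001 × 111000 × 0.5299 ≈ 5.8821 m.
Ratio: 10.545 / 5.8821 = cos 18.2° / cos 58° ≈ 1.7927.

1.79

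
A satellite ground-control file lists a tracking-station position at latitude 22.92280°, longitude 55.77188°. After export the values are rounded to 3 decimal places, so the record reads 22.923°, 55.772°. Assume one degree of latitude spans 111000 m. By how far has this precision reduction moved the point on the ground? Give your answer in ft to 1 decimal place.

83.2 ft

Δlat = 22.92280 − 22.923 = -0.00020°; Δlon = 55.77188 − 55.772 = -0.00012°.
N–S: -0.00020° × 111000 m/° = -22.2 m.
East–west at this latitude: -0.00012° × 111000 × cos 22.923° ≈ -0.00012 × 102234 = -12.2681 m.
Hypotenuse of the two orthogonal shifts: √(22.2² + 12.2681²) = 25.3643 m.
In feet: 25.3643 m ÷ 0.3048 ≈ 83.216 ft.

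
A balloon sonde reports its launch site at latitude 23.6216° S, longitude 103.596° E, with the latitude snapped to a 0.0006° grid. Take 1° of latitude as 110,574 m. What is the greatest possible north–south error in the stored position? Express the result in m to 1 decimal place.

33.2 m

With a 0.0006° grid the true value lies within half a step, ±0.0006°/2 = ±0.0003°, of the stored one.
So the N–S error is at most 0.0003 × 110574 = 33.1722 m.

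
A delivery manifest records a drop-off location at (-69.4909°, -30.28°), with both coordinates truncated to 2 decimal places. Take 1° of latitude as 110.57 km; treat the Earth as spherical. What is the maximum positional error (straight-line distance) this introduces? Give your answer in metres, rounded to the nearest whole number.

1172 metres

Truncating at 2 decimal places can drop up to a full unit in the last place, so each coordinate may be off by as much as 0.01°.
North–south component: 0.01° × 110570 = 1105.7 m.
East–west component at 69.4909°: 0.01° × 110570 × cos 69.4909° ≈ 0.01 × 38738.9 ≈ 387.389 m.
Worst case both components are at the extreme and orthogonal: √(1105.7² + 387.389²) ≈ 1171.6 m.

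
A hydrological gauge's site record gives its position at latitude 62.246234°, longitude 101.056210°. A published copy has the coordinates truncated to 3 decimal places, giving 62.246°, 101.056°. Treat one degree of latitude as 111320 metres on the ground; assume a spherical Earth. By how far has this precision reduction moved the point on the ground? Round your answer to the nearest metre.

The latitude changed by +0.000234° and the longitude by +0.000210°.
North–south shift: 0.000234 × 111320 = 26.0489 m.
E–W at 62.246°: 0.000210° × 111320 × cos 62.246° = 0.000210 × 111320 × 0.4657 ≈ 10.8862 m.
Combined displacement = (26.0489² + 10.8862²)^½ ≈ 28.2321 m.

28 metres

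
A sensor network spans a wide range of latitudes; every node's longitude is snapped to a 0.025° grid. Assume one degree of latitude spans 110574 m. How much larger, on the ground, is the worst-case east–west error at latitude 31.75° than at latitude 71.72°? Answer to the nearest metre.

With a 0.025° grid the true value lies within half a step, ±0.025°/2 = ±0.0125°, of the stored one.
At 31.75°: 0.0125° × 110574 × cos 31.75° = 0.0125 × 110574 × 0.8504 ≈ 1175.3 m.
At 71.72°: 0.0125° × 110574 × cos 71.72° = 0.0125 × 110574 × 0.3137 ≈ 433.53 m.
So the lower-latitude error exceeds the higher by 1175.3 − 433.53 = 741.8 m.

742 metres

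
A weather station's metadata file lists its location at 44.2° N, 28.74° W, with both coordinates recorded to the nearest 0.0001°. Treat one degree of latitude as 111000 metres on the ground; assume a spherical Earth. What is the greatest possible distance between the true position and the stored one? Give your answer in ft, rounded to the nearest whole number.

Rounding to 4 decimal places leaves each coordinate within ±5e-05° of the true value.
North–south component: 5e-05° × 111000 = 5.55 m.
Longitude error → 5e-05 × 111000 × cos 44.2° = 5e-05 × 111000 × 0.7169 ≈ 3.97885 m.
Combining orthogonally: (5.55² + 3.97885²)^½ ≈ 6.82889 m.
Converting: 6.82889 m × 3.2808 ft/m ≈ 22.405 ft.

22 ft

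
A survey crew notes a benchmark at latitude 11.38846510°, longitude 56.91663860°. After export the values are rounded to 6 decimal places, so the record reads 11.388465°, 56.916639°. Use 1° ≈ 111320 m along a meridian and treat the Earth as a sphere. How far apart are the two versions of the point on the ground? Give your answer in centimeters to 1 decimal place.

4.5 centimeters

The latitude changed by +0.00000010° and the longitude by -0.00000040°.
N–S: 0.00000010° × 111320 m/° = 0.011132 m.
East–west at this latitude: -0.00000040° × 111320 × cos 11.3885° ≈ -0.00000040 × 109128 = -0.0436513 m.
Distance: √(0.011132² + 0.0436513²) ≈ 0.0450484 m.
That is 0.0450484 m = 4.5048 cm.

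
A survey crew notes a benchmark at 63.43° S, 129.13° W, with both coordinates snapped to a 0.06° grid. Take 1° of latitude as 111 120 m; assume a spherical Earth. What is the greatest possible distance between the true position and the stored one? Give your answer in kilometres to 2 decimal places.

With a 0.06° grid the true value lies within half a step, ±0.06°/2 = ±0.03°, of the stored one.
N–S: 0.03° × 111120 m/° = 3333.6 m.
E–W at 63.43°: 0.03° × 111120 × cos 63.43° = 0.03 × 111120 × 0.4473 ≈ 1491.09 m.
Worst case both components are at the extreme and orthogonal: √(3333.6² + 1491.09²) ≈ 3651.88 m.
That is 3651.88 m = 3.6519 km.

3.65 kilometres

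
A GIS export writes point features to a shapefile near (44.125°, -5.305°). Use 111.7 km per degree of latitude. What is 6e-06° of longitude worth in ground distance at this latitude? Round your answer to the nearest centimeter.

One degree of longitude here spans 111700 × cos 44.125° = 111700 × 0.7178 ≈ 80180.8 m; 6e-06° of that is 0.481085 m.
That is 0.481085 m = 48.108 cm.

48 centimeters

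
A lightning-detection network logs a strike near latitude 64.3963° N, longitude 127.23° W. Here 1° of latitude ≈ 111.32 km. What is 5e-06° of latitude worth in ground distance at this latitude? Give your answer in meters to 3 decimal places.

5e-06° × 111320 m/° = 0.5566 m.

0.557 meters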